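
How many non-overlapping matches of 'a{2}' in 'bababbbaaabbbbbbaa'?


Pattern 'a{2}' matches exactly 2 consecutive a's (greedy, non-overlapping).
String: 'bababbbaaabbbbbbaa'
Scanning for runs of a's:
  Run at pos 1: 'a' (length 1) -> 0 match(es)
  Run at pos 3: 'a' (length 1) -> 0 match(es)
  Run at pos 7: 'aaa' (length 3) -> 1 match(es)
  Run at pos 16: 'aa' (length 2) -> 1 match(es)
Matches found: ['aa', 'aa']
Total: 2

2


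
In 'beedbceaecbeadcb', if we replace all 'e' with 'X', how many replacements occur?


re.sub('e', 'X', text) replaces every occurrence of 'e' with 'X'.
Text: 'beedbceaecbeadcb'
Scanning for 'e':
  pos 1: 'e' -> replacement #1
  pos 2: 'e' -> replacement #2
  pos 6: 'e' -> replacement #3
  pos 8: 'e' -> replacement #4
  pos 11: 'e' -> replacement #5
Total replacements: 5

5


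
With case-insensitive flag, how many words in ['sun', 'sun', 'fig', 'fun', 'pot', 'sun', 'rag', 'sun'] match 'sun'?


Case-insensitive matching: compare each word's lowercase form to 'sun'.
  'sun' -> lower='sun' -> MATCH
  'sun' -> lower='sun' -> MATCH
  'fig' -> lower='fig' -> no
  'fun' -> lower='fun' -> no
  'pot' -> lower='pot' -> no
  'sun' -> lower='sun' -> MATCH
  'rag' -> lower='rag' -> no
  'sun' -> lower='sun' -> MATCH
Matches: ['sun', 'sun', 'sun', 'sun']
Count: 4

4


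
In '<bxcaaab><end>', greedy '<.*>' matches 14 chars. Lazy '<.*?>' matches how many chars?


Greedy '<.*>' tries to match as MUCH as possible.
Lazy '<.*?>' tries to match as LITTLE as possible.

String: '<bxcaaab><end>'
Greedy '<.*>' starts at first '<' and extends to the LAST '>': '<bxcaaab><end>' (14 chars)
Lazy '<.*?>' starts at first '<' and stops at the FIRST '>': '<bxcaaab>' (9 chars)

9


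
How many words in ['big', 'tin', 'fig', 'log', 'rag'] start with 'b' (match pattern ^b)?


Pattern ^b anchors to start of word. Check which words begin with 'b':
  'big' -> MATCH (starts with 'b')
  'tin' -> no
  'fig' -> no
  'log' -> no
  'rag' -> no
Matching words: ['big']
Count: 1

1


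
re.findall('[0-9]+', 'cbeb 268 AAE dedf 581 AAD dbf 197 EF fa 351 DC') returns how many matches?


Pattern '[0-9]+' finds one or more digits.
Text: 'cbeb 268 AAE dedf 581 AAD dbf 197 EF fa 351 DC'
Scanning for matches:
  Match 1: '268'
  Match 2: '581'
  Match 3: '197'
  Match 4: '351'
Total matches: 4

4


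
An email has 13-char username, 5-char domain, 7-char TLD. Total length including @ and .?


An email address has format: username@domain.tld
Username length: 13
'@' character: 1
Domain length: 5
'.' character: 1
TLD length: 7
Total = 13 + 1 + 5 + 1 + 7 = 27

27


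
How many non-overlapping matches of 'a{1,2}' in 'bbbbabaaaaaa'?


Pattern 'a{1,2}' matches between 1 and 2 consecutive a's (greedy).
String: 'bbbbabaaaaaa'
Finding runs of a's and applying greedy matching:
  Run at pos 4: 'a' (length 1)
  Run at pos 6: 'aaaaaa' (length 6)
Matches: ['a', 'aa', 'aa', 'aa']
Count: 4

4


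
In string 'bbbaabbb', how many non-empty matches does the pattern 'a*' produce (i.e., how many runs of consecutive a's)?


Pattern 'a*' matches zero or more a's. We want non-empty runs of consecutive a's.
String: 'bbbaabbb'
Walking through the string to find runs of a's:
  Run 1: positions 3-4 -> 'aa'
Non-empty runs found: ['aa']
Count: 1

1


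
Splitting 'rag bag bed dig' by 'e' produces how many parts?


Splitting by 'e' breaks the string at each occurrence of the separator.
Text: 'rag bag bed dig'
Parts after split:
  Part 1: 'rag bag b'
  Part 2: 'd dig'
Total parts: 2

2


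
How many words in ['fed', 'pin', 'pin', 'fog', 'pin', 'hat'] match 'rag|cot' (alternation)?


Alternation 'rag|cot' matches either 'rag' or 'cot'.
Checking each word:
  'fed' -> no
  'pin' -> no
  'pin' -> no
  'fog' -> no
  'pin' -> no
  'hat' -> no
Matches: []
Count: 0

0


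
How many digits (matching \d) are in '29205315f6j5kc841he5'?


\d matches any digit 0-9.
Scanning '29205315f6j5kc841he5':
  pos 0: '2' -> DIGIT
  pos 1: '9' -> DIGIT
  pos 2: '2' -> DIGIT
  pos 3: '0' -> DIGIT
  pos 4: '5' -> DIGIT
  pos 5: '3' -> DIGIT
  pos 6: '1' -> DIGIT
  pos 7: '5' -> DIGIT
  pos 9: '6' -> DIGIT
  pos 11: '5' -> DIGIT
  pos 14: '8' -> DIGIT
  pos 15: '4' -> DIGIT
  pos 16: '1' -> DIGIT
  pos 19: '5' -> DIGIT
Digits found: ['2', '9', '2', '0', '5', '3', '1', '5', '6', '5', '8', '4', '1', '5']
Total: 14

14


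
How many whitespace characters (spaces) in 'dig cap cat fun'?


\s matches whitespace characters (spaces, tabs, etc.).
Text: 'dig cap cat fun'
This text has 4 words separated by spaces.
Number of spaces = number of words - 1 = 4 - 1 = 3

3


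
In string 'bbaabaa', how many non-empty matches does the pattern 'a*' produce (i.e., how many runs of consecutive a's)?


Pattern 'a*' matches zero or more a's. We want non-empty runs of consecutive a's.
String: 'bbaabaa'
Walking through the string to find runs of a's:
  Run 1: positions 2-3 -> 'aa'
  Run 2: positions 5-6 -> 'aa'
Non-empty runs found: ['aa', 'aa']
Count: 2

2


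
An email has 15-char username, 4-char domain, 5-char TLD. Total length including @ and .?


An email address has format: username@domain.tld
Username length: 15
'@' character: 1
Domain length: 4
'.' character: 1
TLD length: 5
Total = 15 + 1 + 4 + 1 + 5 = 26

26


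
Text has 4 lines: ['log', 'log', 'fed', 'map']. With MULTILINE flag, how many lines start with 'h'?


With MULTILINE flag, ^ matches the start of each line.
Lines: ['log', 'log', 'fed', 'map']
Checking which lines start with 'h':
  Line 1: 'log' -> no
  Line 2: 'log' -> no
  Line 3: 'fed' -> no
  Line 4: 'map' -> no
Matching lines: []
Count: 0

0


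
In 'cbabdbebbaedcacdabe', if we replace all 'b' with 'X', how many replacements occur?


re.sub('b', 'X', text) replaces every occurrence of 'b' with 'X'.
Text: 'cbabdbebbaedcacdabe'
Scanning for 'b':
  pos 1: 'b' -> replacement #1
  pos 3: 'b' -> replacement #2
  pos 5: 'b' -> replacement #3
  pos 7: 'b' -> replacement #4
  pos 8: 'b' -> replacement #5
  pos 17: 'b' -> replacement #6
Total replacements: 6

6


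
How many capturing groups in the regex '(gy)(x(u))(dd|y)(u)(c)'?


To count capturing groups, count each '(' that starts a group.
Pattern: '(gy)(x(u))(dd|y)(u)(c)'
Walking through the pattern:
  Position 0: '(' -> group #1
  Position 4: '(' -> group #2
  Position 6: '(' -> group #3
  Position 10: '(' -> group #4
  Position 16: '(' -> group #5
  Position 19: '(' -> group #6
Total capturing groups: 6

6


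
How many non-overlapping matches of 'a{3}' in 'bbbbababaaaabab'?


Pattern 'a{3}' matches exactly 3 consecutive a's (greedy, non-overlapping).
String: 'bbbbababaaaabab'
Scanning for runs of a's:
  Run at pos 4: 'a' (length 1) -> 0 match(es)
  Run at pos 6: 'a' (length 1) -> 0 match(es)
  Run at pos 8: 'aaaa' (length 4) -> 1 match(es)
  Run at pos 13: 'a' (length 1) -> 0 match(es)
Matches found: ['aaa']
Total: 1

1


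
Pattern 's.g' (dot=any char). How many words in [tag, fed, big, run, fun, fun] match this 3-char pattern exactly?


Pattern 's.g' means: starts with 's', any single char, ends with 'g'.
Checking each word (must be exactly 3 chars):
  'tag' (len=3): no
  'fed' (len=3): no
  'big' (len=3): no
  'run' (len=3): no
  'fun' (len=3): no
  'fun' (len=3): no
Matching words: []
Total: 0

0


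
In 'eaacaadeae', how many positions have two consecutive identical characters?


Looking for consecutive identical characters in 'eaacaadeae':
  pos 0-1: 'e' vs 'a' -> different
  pos 1-2: 'a' vs 'a' -> MATCH ('aa')
  pos 2-3: 'a' vs 'c' -> different
  pos 3-4: 'c' vs 'a' -> different
  pos 4-5: 'a' vs 'a' -> MATCH ('aa')
  pos 5-6: 'a' vs 'd' -> different
  pos 6-7: 'd' vs 'e' -> different
  pos 7-8: 'e' vs 'a' -> different
  pos 8-9: 'a' vs 'e' -> different
Consecutive identical pairs: ['aa', 'aa']
Count: 2

2


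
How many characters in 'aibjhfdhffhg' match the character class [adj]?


Character class [adj] matches any of: {a, d, j}
Scanning string 'aibjhfdhffhg' character by character:
  pos 0: 'a' -> MATCH
  pos 1: 'i' -> no
  pos 2: 'b' -> no
  pos 3: 'j' -> MATCH
  pos 4: 'h' -> no
  pos 5: 'f' -> no
  pos 6: 'd' -> MATCH
  pos 7: 'h' -> no
  pos 8: 'f' -> no
  pos 9: 'f' -> no
  pos 10: 'h' -> no
  pos 11: 'g' -> no
Total matches: 3

3


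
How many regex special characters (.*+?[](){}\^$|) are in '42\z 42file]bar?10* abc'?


Regex special characters are: . * + ? [ ] ( ) { } \ ^ $ |
Scanning '42\z 42file]bar?10* abc':
  pos 2: '\' -> SPECIAL
  pos 11: ']' -> SPECIAL
  pos 15: '?' -> SPECIAL
  pos 18: '*' -> SPECIAL
Special chars found: ['\\', ']', '?', '*']
Total: 4

4


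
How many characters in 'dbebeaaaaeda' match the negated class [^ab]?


Negated class [^ab] matches any char NOT in {a, b}
Scanning 'dbebeaaaaeda':
  pos 0: 'd' -> MATCH
  pos 1: 'b' -> no (excluded)
  pos 2: 'e' -> MATCH
  pos 3: 'b' -> no (excluded)
  pos 4: 'e' -> MATCH
  pos 5: 'a' -> no (excluded)
  pos 6: 'a' -> no (excluded)
  pos 7: 'a' -> no (excluded)
  pos 8: 'a' -> no (excluded)
  pos 9: 'e' -> MATCH
  pos 10: 'd' -> MATCH
  pos 11: 'a' -> no (excluded)
Total matches: 5

5


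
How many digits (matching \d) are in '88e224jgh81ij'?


\d matches any digit 0-9.
Scanning '88e224jgh81ij':
  pos 0: '8' -> DIGIT
  pos 1: '8' -> DIGIT
  pos 3: '2' -> DIGIT
  pos 4: '2' -> DIGIT
  pos 5: '4' -> DIGIT
  pos 9: '8' -> DIGIT
  pos 10: '1' -> DIGIT
Digits found: ['8', '8', '2', '2', '4', '8', '1']
Total: 7

7


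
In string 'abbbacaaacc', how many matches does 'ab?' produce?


Pattern 'ab?' matches 'a' optionally followed by 'b'.
String: 'abbbacaaacc'
Scanning left to right for 'a' then checking next char:
  Match 1: 'ab' (a followed by b)
  Match 2: 'a' (a not followed by b)
  Match 3: 'a' (a not followed by b)
  Match 4: 'a' (a not followed by b)
  Match 5: 'a' (a not followed by b)
Total matches: 5

5


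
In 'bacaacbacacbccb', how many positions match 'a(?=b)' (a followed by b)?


Lookahead 'a(?=b)' matches 'a' only when followed by 'b'.
String: 'bacaacbacacbccb'
Checking each position where char is 'a':
  pos 1: 'a' -> no (next='c')
  pos 3: 'a' -> no (next='a')
  pos 4: 'a' -> no (next='c')
  pos 7: 'a' -> no (next='c')
  pos 9: 'a' -> no (next='c')
Matching positions: []
Count: 0

0


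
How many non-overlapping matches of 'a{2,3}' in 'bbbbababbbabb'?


Pattern 'a{2,3}' matches between 2 and 3 consecutive a's (greedy).
String: 'bbbbababbbabb'
Finding runs of a's and applying greedy matching:
  Run at pos 4: 'a' (length 1)
  Run at pos 6: 'a' (length 1)
  Run at pos 10: 'a' (length 1)
Matches: []
Count: 0

0


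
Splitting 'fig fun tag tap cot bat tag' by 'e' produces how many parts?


Splitting by 'e' breaks the string at each occurrence of the separator.
Text: 'fig fun tag tap cot bat tag'
Parts after split:
  Part 1: 'fig fun tag tap cot bat tag'
Total parts: 1

1


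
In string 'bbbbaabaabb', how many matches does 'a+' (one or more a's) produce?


Pattern 'a+' matches one or more consecutive a's.
String: 'bbbbaabaabb'
Scanning for runs of a:
  Match 1: 'aa' (length 2)
  Match 2: 'aa' (length 2)
Total matches: 2

2


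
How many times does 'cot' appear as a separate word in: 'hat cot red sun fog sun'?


Scanning each word for exact match 'cot':
  Word 1: 'hat' -> no
  Word 2: 'cot' -> MATCH
  Word 3: 'red' -> no
  Word 4: 'sun' -> no
  Word 5: 'fog' -> no
  Word 6: 'sun' -> no
Total matches: 1

1


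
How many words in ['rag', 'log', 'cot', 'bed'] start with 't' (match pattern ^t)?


Pattern ^t anchors to start of word. Check which words begin with 't':
  'rag' -> no
  'log' -> no
  'cot' -> no
  'bed' -> no
Matching words: []
Count: 0

0


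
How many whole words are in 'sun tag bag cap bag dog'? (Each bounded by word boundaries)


Word boundaries (\b) mark the start/end of each word.
Text: 'sun tag bag cap bag dog'
Splitting by whitespace:
  Word 1: 'sun'
  Word 2: 'tag'
  Word 3: 'bag'
  Word 4: 'cap'
  Word 5: 'bag'
  Word 6: 'dog'
Total whole words: 6

6


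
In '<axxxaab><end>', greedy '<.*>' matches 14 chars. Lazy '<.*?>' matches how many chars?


Greedy '<.*>' tries to match as MUCH as possible.
Lazy '<.*?>' tries to match as LITTLE as possible.

String: '<axxxaab><end>'
Greedy '<.*>' starts at first '<' and extends to the LAST '>': '<axxxaab><end>' (14 chars)
Lazy '<.*?>' starts at first '<' and stops at the FIRST '>': '<axxxaab>' (9 chars)

9


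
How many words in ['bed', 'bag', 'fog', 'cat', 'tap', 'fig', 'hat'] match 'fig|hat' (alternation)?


Alternation 'fig|hat' matches either 'fig' or 'hat'.
Checking each word:
  'bed' -> no
  'bag' -> no
  'fog' -> no
  'cat' -> no
  'tap' -> no
  'fig' -> MATCH
  'hat' -> MATCH
Matches: ['fig', 'hat']
Count: 2

2


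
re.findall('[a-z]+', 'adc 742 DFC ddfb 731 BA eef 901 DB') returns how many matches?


Pattern '[a-z]+' finds one or more lowercase letters.
Text: 'adc 742 DFC ddfb 731 BA eef 901 DB'
Scanning for matches:
  Match 1: 'adc'
  Match 2: 'ddfb'
  Match 3: 'eef'
Total matches: 3

3


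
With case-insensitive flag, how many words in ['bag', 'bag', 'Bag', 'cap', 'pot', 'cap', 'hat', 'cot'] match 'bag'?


Case-insensitive matching: compare each word's lowercase form to 'bag'.
  'bag' -> lower='bag' -> MATCH
  'bag' -> lower='bag' -> MATCH
  'Bag' -> lower='bag' -> MATCH
  'cap' -> lower='cap' -> no
  'pot' -> lower='pot' -> no
  'cap' -> lower='cap' -> no
  'hat' -> lower='hat' -> no
  'cot' -> lower='cot' -> no
Matches: ['bag', 'bag', 'Bag']
Count: 3

3


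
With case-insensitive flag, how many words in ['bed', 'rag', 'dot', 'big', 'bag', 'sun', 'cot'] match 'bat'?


Case-insensitive matching: compare each word's lowercase form to 'bat'.
  'bed' -> lower='bed' -> no
  'rag' -> lower='rag' -> no
  'dot' -> lower='dot' -> no
  'big' -> lower='big' -> no
  'bag' -> lower='bag' -> no
  'sun' -> lower='sun' -> no
  'cot' -> lower='cot' -> no
Matches: []
Count: 0

0


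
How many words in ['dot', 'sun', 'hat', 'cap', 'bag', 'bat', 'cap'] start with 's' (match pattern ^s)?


Pattern ^s anchors to start of word. Check which words begin with 's':
  'dot' -> no
  'sun' -> MATCH (starts with 's')
  'hat' -> no
  'cap' -> no
  'bag' -> no
  'bat' -> no
  'cap' -> no
Matching words: ['sun']
Count: 1

1


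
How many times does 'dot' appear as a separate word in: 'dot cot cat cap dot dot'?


Scanning each word for exact match 'dot':
  Word 1: 'dot' -> MATCH
  Word 2: 'cot' -> no
  Word 3: 'cat' -> no
  Word 4: 'cap' -> no
  Word 5: 'dot' -> MATCH
  Word 6: 'dot' -> MATCH
Total matches: 3

3


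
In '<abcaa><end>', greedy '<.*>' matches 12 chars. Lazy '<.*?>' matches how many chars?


Greedy '<.*>' tries to match as MUCH as possible.
Lazy '<.*?>' tries to match as LITTLE as possible.

String: '<abcaa><end>'
Greedy '<.*>' starts at first '<' and extends to the LAST '>': '<abcaa><end>' (12 chars)
Lazy '<.*?>' starts at first '<' and stops at the FIRST '>': '<abcaa>' (7 chars)

7


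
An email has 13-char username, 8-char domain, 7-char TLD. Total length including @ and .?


An email address has format: username@domain.tld
Username length: 13
'@' character: 1
Domain length: 8
'.' character: 1
TLD length: 7
Total = 13 + 1 + 8 + 1 + 7 = 30

30


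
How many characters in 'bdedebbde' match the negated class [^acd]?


Negated class [^acd] matches any char NOT in {a, c, d}
Scanning 'bdedebbde':
  pos 0: 'b' -> MATCH
  pos 1: 'd' -> no (excluded)
  pos 2: 'e' -> MATCH
  pos 3: 'd' -> no (excluded)
  pos 4: 'e' -> MATCH
  pos 5: 'b' -> MATCH
  pos 6: 'b' -> MATCH
  pos 7: 'd' -> no (excluded)
  pos 8: 'e' -> MATCH
Total matches: 6

6


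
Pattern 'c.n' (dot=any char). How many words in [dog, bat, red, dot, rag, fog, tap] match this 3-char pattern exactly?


Pattern 'c.n' means: starts with 'c', any single char, ends with 'n'.
Checking each word (must be exactly 3 chars):
  'dog' (len=3): no
  'bat' (len=3): no
  'red' (len=3): no
  'dot' (len=3): no
  'rag' (len=3): no
  'fog' (len=3): no
  'tap' (len=3): no
Matching words: []
Total: 0

0


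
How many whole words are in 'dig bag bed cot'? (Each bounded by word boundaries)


Word boundaries (\b) mark the start/end of each word.
Text: 'dig bag bed cot'
Splitting by whitespace:
  Word 1: 'dig'
  Word 2: 'bag'
  Word 3: 'bed'
  Word 4: 'cot'
Total whole words: 4

4


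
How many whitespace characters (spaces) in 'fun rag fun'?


\s matches whitespace characters (spaces, tabs, etc.).
Text: 'fun rag fun'
This text has 3 words separated by spaces.
Number of spaces = number of words - 1 = 3 - 1 = 2

2


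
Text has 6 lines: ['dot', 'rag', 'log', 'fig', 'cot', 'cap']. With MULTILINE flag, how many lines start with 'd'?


With MULTILINE flag, ^ matches the start of each line.
Lines: ['dot', 'rag', 'log', 'fig', 'cot', 'cap']
Checking which lines start with 'd':
  Line 1: 'dot' -> MATCH
  Line 2: 'rag' -> no
  Line 3: 'log' -> no
  Line 4: 'fig' -> no
  Line 5: 'cot' -> no
  Line 6: 'cap' -> no
Matching lines: ['dot']
Count: 1

1


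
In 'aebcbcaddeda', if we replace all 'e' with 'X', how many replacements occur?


re.sub('e', 'X', text) replaces every occurrence of 'e' with 'X'.
Text: 'aebcbcaddeda'
Scanning for 'e':
  pos 1: 'e' -> replacement #1
  pos 9: 'e' -> replacement #2
Total replacements: 2

2


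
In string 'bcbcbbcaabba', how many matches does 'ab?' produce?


Pattern 'ab?' matches 'a' optionally followed by 'b'.
String: 'bcbcbbcaabba'
Scanning left to right for 'a' then checking next char:
  Match 1: 'a' (a not followed by b)
  Match 2: 'ab' (a followed by b)
  Match 3: 'a' (a not followed by b)
Total matches: 3

3


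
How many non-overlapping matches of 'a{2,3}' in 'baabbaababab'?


Pattern 'a{2,3}' matches between 2 and 3 consecutive a's (greedy).
String: 'baabbaababab'
Finding runs of a's and applying greedy matching:
  Run at pos 1: 'aa' (length 2)
  Run at pos 5: 'aa' (length 2)
  Run at pos 8: 'a' (length 1)
  Run at pos 10: 'a' (length 1)
Matches: ['aa', 'aa']
Count: 2

2


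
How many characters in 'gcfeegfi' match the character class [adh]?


Character class [adh] matches any of: {a, d, h}
Scanning string 'gcfeegfi' character by character:
  pos 0: 'g' -> no
  pos 1: 'c' -> no
  pos 2: 'f' -> no
  pos 3: 'e' -> no
  pos 4: 'e' -> no
  pos 5: 'g' -> no
  pos 6: 'f' -> no
  pos 7: 'i' -> no
Total matches: 0

0


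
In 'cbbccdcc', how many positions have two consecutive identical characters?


Looking for consecutive identical characters in 'cbbccdcc':
  pos 0-1: 'c' vs 'b' -> different
  pos 1-2: 'b' vs 'b' -> MATCH ('bb')
  pos 2-3: 'b' vs 'c' -> different
  pos 3-4: 'c' vs 'c' -> MATCH ('cc')
  pos 4-5: 'c' vs 'd' -> different
  pos 5-6: 'd' vs 'c' -> different
  pos 6-7: 'c' vs 'c' -> MATCH ('cc')
Consecutive identical pairs: ['bb', 'cc', 'cc']
Count: 3

3


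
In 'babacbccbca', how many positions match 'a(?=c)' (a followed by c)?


Lookahead 'a(?=c)' matches 'a' only when followed by 'c'.
String: 'babacbccbca'
Checking each position where char is 'a':
  pos 1: 'a' -> no (next='b')
  pos 3: 'a' -> MATCH (next='c')
Matching positions: [3]
Count: 1

1


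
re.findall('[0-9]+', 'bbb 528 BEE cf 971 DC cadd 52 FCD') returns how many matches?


Pattern '[0-9]+' finds one or more digits.
Text: 'bbb 528 BEE cf 971 DC cadd 52 FCD'
Scanning for matches:
  Match 1: '528'
  Match 2: '971'
  Match 3: '52'
Total matches: 3

3


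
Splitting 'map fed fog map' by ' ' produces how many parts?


Splitting by ' ' breaks the string at each occurrence of the separator.
Text: 'map fed fog map'
Parts after split:
  Part 1: 'map'
  Part 2: 'fed'
  Part 3: 'fog'
  Part 4: 'map'
Total parts: 4

4


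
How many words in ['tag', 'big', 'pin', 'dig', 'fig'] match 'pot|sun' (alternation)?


Alternation 'pot|sun' matches either 'pot' or 'sun'.
Checking each word:
  'tag' -> no
  'big' -> no
  'pin' -> no
  'dig' -> no
  'fig' -> no
Matches: []
Count: 0

0


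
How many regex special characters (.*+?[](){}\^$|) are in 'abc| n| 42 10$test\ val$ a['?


Regex special characters are: . * + ? [ ] ( ) { } \ ^ $ |
Scanning 'abc| n| 42 10$test\ val$ a[':
  pos 3: '|' -> SPECIAL
  pos 6: '|' -> SPECIAL
  pos 13: '$' -> SPECIAL
  pos 18: '\' -> SPECIAL
  pos 23: '$' -> SPECIAL
  pos 26: '[' -> SPECIAL
Special chars found: ['|', '|', '$', '\\', '$', '[']
Total: 6

6


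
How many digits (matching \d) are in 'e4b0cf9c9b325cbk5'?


\d matches any digit 0-9.
Scanning 'e4b0cf9c9b325cbk5':
  pos 1: '4' -> DIGIT
  pos 3: '0' -> DIGIT
  pos 6: '9' -> DIGIT
  pos 8: '9' -> DIGIT
  pos 10: '3' -> DIGIT
  pos 11: '2' -> DIGIT
  pos 12: '5' -> DIGIT
  pos 16: '5' -> DIGIT
Digits found: ['4', '0', '9', '9', '3', '2', '5', '5']
Total: 8

8


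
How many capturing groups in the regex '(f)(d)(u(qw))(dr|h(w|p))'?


To count capturing groups, count each '(' that starts a group.
Pattern: '(f)(d)(u(qw))(dr|h(w|p))'
Walking through the pattern:
  Position 0: '(' -> group #1
  Position 3: '(' -> group #2
  Position 6: '(' -> group #3
  Position 8: '(' -> group #4
  Position 13: '(' -> group #5
  Position 18: '(' -> group #6
Total capturing groups: 6

6


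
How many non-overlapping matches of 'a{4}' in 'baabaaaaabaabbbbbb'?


Pattern 'a{4}' matches exactly 4 consecutive a's (greedy, non-overlapping).
String: 'baabaaaaabaabbbbbb'
Scanning for runs of a's:
  Run at pos 1: 'aa' (length 2) -> 0 match(es)
  Run at pos 4: 'aaaaa' (length 5) -> 1 match(es)
  Run at pos 10: 'aa' (length 2) -> 0 match(es)
Matches found: ['aaaa']
Total: 1

1


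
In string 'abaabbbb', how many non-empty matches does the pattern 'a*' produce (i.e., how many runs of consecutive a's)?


Pattern 'a*' matches zero or more a's. We want non-empty runs of consecutive a's.
String: 'abaabbbb'
Walking through the string to find runs of a's:
  Run 1: positions 0-0 -> 'a'
  Run 2: positions 2-3 -> 'aa'
Non-empty runs found: ['a', 'aa']
Count: 2

2


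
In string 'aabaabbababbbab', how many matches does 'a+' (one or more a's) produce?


Pattern 'a+' matches one or more consecutive a's.
String: 'aabaabbababbbab'
Scanning for runs of a:
  Match 1: 'aa' (length 2)
  Match 2: 'aa' (length 2)
  Match 3: 'a' (length 1)
  Match 4: 'a' (length 1)
  Match 5: 'a' (length 1)
Total matches: 5

5


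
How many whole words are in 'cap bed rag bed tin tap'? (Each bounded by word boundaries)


Word boundaries (\b) mark the start/end of each word.
Text: 'cap bed rag bed tin tap'
Splitting by whitespace:
  Word 1: 'cap'
  Word 2: 'bed'
  Word 3: 'rag'
  Word 4: 'bed'
  Word 5: 'tin'
  Word 6: 'tap'
Total whole words: 6

6


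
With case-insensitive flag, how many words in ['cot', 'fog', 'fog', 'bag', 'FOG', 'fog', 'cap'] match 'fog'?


Case-insensitive matching: compare each word's lowercase form to 'fog'.
  'cot' -> lower='cot' -> no
  'fog' -> lower='fog' -> MATCH
  'fog' -> lower='fog' -> MATCH
  'bag' -> lower='bag' -> no
  'FOG' -> lower='fog' -> MATCH
  'fog' -> lower='fog' -> MATCH
  'cap' -> lower='cap' -> no
Matches: ['fog', 'fog', 'FOG', 'fog']
Count: 4

4


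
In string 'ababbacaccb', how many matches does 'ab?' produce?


Pattern 'ab?' matches 'a' optionally followed by 'b'.
String: 'ababbacaccb'
Scanning left to right for 'a' then checking next char:
  Match 1: 'ab' (a followed by b)
  Match 2: 'ab' (a followed by b)
  Match 3: 'a' (a not followed by b)
  Match 4: 'a' (a not followed by b)
Total matches: 4

4


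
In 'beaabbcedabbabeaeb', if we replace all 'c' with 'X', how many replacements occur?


re.sub('c', 'X', text) replaces every occurrence of 'c' with 'X'.
Text: 'beaabbcedabbabeaeb'
Scanning for 'c':
  pos 6: 'c' -> replacement #1
Total replacements: 1

1


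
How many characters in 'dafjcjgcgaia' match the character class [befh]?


Character class [befh] matches any of: {b, e, f, h}
Scanning string 'dafjcjgcgaia' character by character:
  pos 0: 'd' -> no
  pos 1: 'a' -> no
  pos 2: 'f' -> MATCH
  pos 3: 'j' -> no
  pos 4: 'c' -> no
  pos 5: 'j' -> no
  pos 6: 'g' -> no
  pos 7: 'c' -> no
  pos 8: 'g' -> no
  pos 9: 'a' -> no
  pos 10: 'i' -> no
  pos 11: 'a' -> no
Total matches: 1

1


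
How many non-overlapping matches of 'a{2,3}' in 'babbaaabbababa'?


Pattern 'a{2,3}' matches between 2 and 3 consecutive a's (greedy).
String: 'babbaaabbababa'
Finding runs of a's and applying greedy matching:
  Run at pos 1: 'a' (length 1)
  Run at pos 4: 'aaa' (length 3)
  Run at pos 9: 'a' (length 1)
  Run at pos 11: 'a' (length 1)
  Run at pos 13: 'a' (length 1)
Matches: ['aaa']
Count: 1

1


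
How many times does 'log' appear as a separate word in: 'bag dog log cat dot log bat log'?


Scanning each word for exact match 'log':
  Word 1: 'bag' -> no
  Word 2: 'dog' -> no
  Word 3: 'log' -> MATCH
  Word 4: 'cat' -> no
  Word 5: 'dot' -> no
  Word 6: 'log' -> MATCH
  Word 7: 'bat' -> no
  Word 8: 'log' -> MATCH
Total matches: 3

3


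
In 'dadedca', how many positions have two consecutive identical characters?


Looking for consecutive identical characters in 'dadedca':
  pos 0-1: 'd' vs 'a' -> different
  pos 1-2: 'a' vs 'd' -> different
  pos 2-3: 'd' vs 'e' -> different
  pos 3-4: 'e' vs 'd' -> different
  pos 4-5: 'd' vs 'c' -> different
  pos 5-6: 'c' vs 'a' -> different
Consecutive identical pairs: []
Count: 0

0


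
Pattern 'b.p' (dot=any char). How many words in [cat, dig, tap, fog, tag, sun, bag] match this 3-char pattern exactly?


Pattern 'b.p' means: starts with 'b', any single char, ends with 'p'.
Checking each word (must be exactly 3 chars):
  'cat' (len=3): no
  'dig' (len=3): no
  'tap' (len=3): no
  'fog' (len=3): no
  'tag' (len=3): no
  'sun' (len=3): no
  'bag' (len=3): no
Matching words: []
Total: 0

0


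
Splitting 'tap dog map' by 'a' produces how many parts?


Splitting by 'a' breaks the string at each occurrence of the separator.
Text: 'tap dog map'
Parts after split:
  Part 1: 't'
  Part 2: 'p dog m'
  Part 3: 'p'
Total parts: 3

3


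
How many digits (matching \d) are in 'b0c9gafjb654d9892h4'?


\d matches any digit 0-9.
Scanning 'b0c9gafjb654d9892h4':
  pos 1: '0' -> DIGIT
  pos 3: '9' -> DIGIT
  pos 9: '6' -> DIGIT
  pos 10: '5' -> DIGIT
  pos 11: '4' -> DIGIT
  pos 13: '9' -> DIGIT
  pos 14: '8' -> DIGIT
  pos 15: '9' -> DIGIT
  pos 16: '2' -> DIGIT
  pos 18: '4' -> DIGIT
Digits found: ['0', '9', '6', '5', '4', '9', '8', '9', '2', '4']
Total: 10

10


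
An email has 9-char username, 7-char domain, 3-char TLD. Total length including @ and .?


An email address has format: username@domain.tld
Username length: 9
'@' character: 1
Domain length: 7
'.' character: 1
TLD length: 3
Total = 9 + 1 + 7 + 1 + 3 = 21

21


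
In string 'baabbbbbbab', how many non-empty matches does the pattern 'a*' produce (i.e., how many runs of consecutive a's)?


Pattern 'a*' matches zero or more a's. We want non-empty runs of consecutive a's.
String: 'baabbbbbbab'
Walking through the string to find runs of a's:
  Run 1: positions 1-2 -> 'aa'
  Run 2: positions 9-9 -> 'a'
Non-empty runs found: ['aa', 'a']
Count: 2

2


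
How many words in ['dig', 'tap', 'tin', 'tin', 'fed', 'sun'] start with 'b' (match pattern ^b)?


Pattern ^b anchors to start of word. Check which words begin with 'b':
  'dig' -> no
  'tap' -> no
  'tin' -> no
  'tin' -> no
  'fed' -> no
  'sun' -> no
Matching words: []
Count: 0

0


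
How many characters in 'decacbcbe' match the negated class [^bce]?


Negated class [^bce] matches any char NOT in {b, c, e}
Scanning 'decacbcbe':
  pos 0: 'd' -> MATCH
  pos 1: 'e' -> no (excluded)
  pos 2: 'c' -> no (excluded)
  pos 3: 'a' -> MATCH
  pos 4: 'c' -> no (excluded)
  pos 5: 'b' -> no (excluded)
  pos 6: 'c' -> no (excluded)
  pos 7: 'b' -> no (excluded)
  pos 8: 'e' -> no (excluded)
Total matches: 2

2


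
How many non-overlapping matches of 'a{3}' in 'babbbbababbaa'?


Pattern 'a{3}' matches exactly 3 consecutive a's (greedy, non-overlapping).
String: 'babbbbababbaa'
Scanning for runs of a's:
  Run at pos 1: 'a' (length 1) -> 0 match(es)
  Run at pos 6: 'a' (length 1) -> 0 match(es)
  Run at pos 8: 'a' (length 1) -> 0 match(es)
  Run at pos 11: 'aa' (length 2) -> 0 match(es)
Matches found: []
Total: 0

0


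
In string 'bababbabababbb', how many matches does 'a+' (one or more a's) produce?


Pattern 'a+' matches one or more consecutive a's.
String: 'bababbabababbb'
Scanning for runs of a:
  Match 1: 'a' (length 1)
  Match 2: 'a' (length 1)
  Match 3: 'a' (length 1)
  Match 4: 'a' (length 1)
  Match 5: 'a' (length 1)
Total matches: 5

5


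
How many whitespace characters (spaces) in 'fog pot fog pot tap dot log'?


\s matches whitespace characters (spaces, tabs, etc.).
Text: 'fog pot fog pot tap dot log'
This text has 7 words separated by spaces.
Number of spaces = number of words - 1 = 7 - 1 = 6

6


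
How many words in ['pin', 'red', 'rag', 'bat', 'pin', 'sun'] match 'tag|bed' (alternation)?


Alternation 'tag|bed' matches either 'tag' or 'bed'.
Checking each word:
  'pin' -> no
  'red' -> no
  'rag' -> no
  'bat' -> no
  'pin' -> no
  'sun' -> no
Matches: []
Count: 0

0


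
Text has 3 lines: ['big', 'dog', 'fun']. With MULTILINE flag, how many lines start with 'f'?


With MULTILINE flag, ^ matches the start of each line.
Lines: ['big', 'dog', 'fun']
Checking which lines start with 'f':
  Line 1: 'big' -> no
  Line 2: 'dog' -> no
  Line 3: 'fun' -> MATCH
Matching lines: ['fun']
Count: 1

1


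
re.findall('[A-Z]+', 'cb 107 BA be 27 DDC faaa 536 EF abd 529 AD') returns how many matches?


Pattern '[A-Z]+' finds one or more uppercase letters.
Text: 'cb 107 BA be 27 DDC faaa 536 EF abd 529 AD'
Scanning for matches:
  Match 1: 'BA'
  Match 2: 'DDC'
  Match 3: 'EF'
  Match 4: 'AD'
Total matches: 4

4


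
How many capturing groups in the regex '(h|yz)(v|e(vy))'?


To count capturing groups, count each '(' that starts a group.
Pattern: '(h|yz)(v|e(vy))'
Walking through the pattern:
  Position 0: '(' -> group #1
  Position 6: '(' -> group #2
  Position 10: '(' -> group #3
Total capturing groups: 3

3


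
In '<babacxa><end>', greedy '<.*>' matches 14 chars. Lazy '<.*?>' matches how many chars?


Greedy '<.*>' tries to match as MUCH as possible.
Lazy '<.*?>' tries to match as LITTLE as possible.

String: '<babacxa><end>'
Greedy '<.*>' starts at first '<' and extends to the LAST '>': '<babacxa><end>' (14 chars)
Lazy '<.*?>' starts at first '<' and stops at the FIRST '>': '<babacxa>' (9 chars)

9


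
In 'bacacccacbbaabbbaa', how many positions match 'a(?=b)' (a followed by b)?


Lookahead 'a(?=b)' matches 'a' only when followed by 'b'.
String: 'bacacccacbbaabbbaa'
Checking each position where char is 'a':
  pos 1: 'a' -> no (next='c')
  pos 3: 'a' -> no (next='c')
  pos 7: 'a' -> no (next='c')
  pos 11: 'a' -> no (next='a')
  pos 12: 'a' -> MATCH (next='b')
  pos 16: 'a' -> no (next='a')
Matching positions: [12]
Count: 1

1


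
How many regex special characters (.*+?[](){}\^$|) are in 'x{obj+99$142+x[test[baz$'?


Regex special characters are: . * + ? [ ] ( ) { } \ ^ $ |
Scanning 'x{obj+99$142+x[test[baz$':
  pos 1: '{' -> SPECIAL
  pos 5: '+' -> SPECIAL
  pos 8: '$' -> SPECIAL
  pos 12: '+' -> SPECIAL
  pos 14: '[' -> SPECIAL
  pos 19: '[' -> SPECIAL
  pos 23: '$' -> SPECIAL
Special chars found: ['{', '+', '$', '+', '[', '[', '$']
Total: 7

7


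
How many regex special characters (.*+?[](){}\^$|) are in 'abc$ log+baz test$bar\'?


Regex special characters are: . * + ? [ ] ( ) { } \ ^ $ |
Scanning 'abc$ log+baz test$bar\':
  pos 3: '$' -> SPECIAL
  pos 8: '+' -> SPECIAL
  pos 17: '$' -> SPECIAL
  pos 21: '\' -> SPECIAL
Special chars found: ['$', '+', '$', '\\']
Total: 4

4


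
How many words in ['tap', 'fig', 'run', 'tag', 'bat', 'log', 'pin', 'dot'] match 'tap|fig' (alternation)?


Alternation 'tap|fig' matches either 'tap' or 'fig'.
Checking each word:
  'tap' -> MATCH
  'fig' -> MATCH
  'run' -> no
  'tag' -> no
  'bat' -> no
  'log' -> no
  'pin' -> no
  'dot' -> no
Matches: ['tap', 'fig']
Count: 2

2


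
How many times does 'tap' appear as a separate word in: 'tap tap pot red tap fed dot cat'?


Scanning each word for exact match 'tap':
  Word 1: 'tap' -> MATCH
  Word 2: 'tap' -> MATCH
  Word 3: 'pot' -> no
  Word 4: 'red' -> no
  Word 5: 'tap' -> MATCH
  Word 6: 'fed' -> no
  Word 7: 'dot' -> no
  Word 8: 'cat' -> no
Total matches: 3

3


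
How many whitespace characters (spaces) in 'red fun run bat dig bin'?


\s matches whitespace characters (spaces, tabs, etc.).
Text: 'red fun run bat dig bin'
This text has 6 words separated by spaces.
Number of spaces = number of words - 1 = 6 - 1 = 5

5


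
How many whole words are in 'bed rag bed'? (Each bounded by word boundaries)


Word boundaries (\b) mark the start/end of each word.
Text: 'bed rag bed'
Splitting by whitespace:
  Word 1: 'bed'
  Word 2: 'rag'
  Word 3: 'bed'
Total whole words: 3

3


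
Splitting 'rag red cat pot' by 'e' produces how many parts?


Splitting by 'e' breaks the string at each occurrence of the separator.
Text: 'rag red cat pot'
Parts after split:
  Part 1: 'rag r'
  Part 2: 'd cat pot'
Total parts: 2

2


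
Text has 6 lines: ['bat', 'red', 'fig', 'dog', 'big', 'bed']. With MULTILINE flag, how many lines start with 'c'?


With MULTILINE flag, ^ matches the start of each line.
Lines: ['bat', 'red', 'fig', 'dog', 'big', 'bed']
Checking which lines start with 'c':
  Line 1: 'bat' -> no
  Line 2: 'red' -> no
  Line 3: 'fig' -> no
  Line 4: 'dog' -> no
  Line 5: 'big' -> no
  Line 6: 'bed' -> no
Matching lines: []
Count: 0

0


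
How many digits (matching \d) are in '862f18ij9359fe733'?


\d matches any digit 0-9.
Scanning '862f18ij9359fe733':
  pos 0: '8' -> DIGIT
  pos 1: '6' -> DIGIT
  pos 2: '2' -> DIGIT
  pos 4: '1' -> DIGIT
  pos 5: '8' -> DIGIT
  pos 8: '9' -> DIGIT
  pos 9: '3' -> DIGIT
  pos 10: '5' -> DIGIT
  pos 11: '9' -> DIGIT
  pos 14: '7' -> DIGIT
  pos 15: '3' -> DIGIT
  pos 16: '3' -> DIGIT
Digits found: ['8', '6', '2', '1', '8', '9', '3', '5', '9', '7', '3', '3']
Total: 12

12


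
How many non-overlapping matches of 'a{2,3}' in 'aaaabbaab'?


Pattern 'a{2,3}' matches between 2 and 3 consecutive a's (greedy).
String: 'aaaabbaab'
Finding runs of a's and applying greedy matching:
  Run at pos 0: 'aaaa' (length 4)
  Run at pos 6: 'aa' (length 2)
Matches: ['aaa', 'aa']
Count: 2

2


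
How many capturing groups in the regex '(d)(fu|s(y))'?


To count capturing groups, count each '(' that starts a group.
Pattern: '(d)(fu|s(y))'
Walking through the pattern:
  Position 0: '(' -> group #1
  Position 3: '(' -> group #2
  Position 8: '(' -> group #3
Total capturing groups: 3

3


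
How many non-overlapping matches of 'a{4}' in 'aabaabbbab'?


Pattern 'a{4}' matches exactly 4 consecutive a's (greedy, non-overlapping).
String: 'aabaabbbab'
Scanning for runs of a's:
  Run at pos 0: 'aa' (length 2) -> 0 match(es)
  Run at pos 3: 'aa' (length 2) -> 0 match(es)
  Run at pos 8: 'a' (length 1) -> 0 match(es)
Matches found: []
Total: 0

0


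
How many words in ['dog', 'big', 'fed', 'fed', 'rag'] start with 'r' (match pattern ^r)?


Pattern ^r anchors to start of word. Check which words begin with 'r':
  'dog' -> no
  'big' -> no
  'fed' -> no
  'fed' -> no
  'rag' -> MATCH (starts with 'r')
Matching words: ['rag']
Count: 1

1


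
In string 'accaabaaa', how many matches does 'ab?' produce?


Pattern 'ab?' matches 'a' optionally followed by 'b'.
String: 'accaabaaa'
Scanning left to right for 'a' then checking next char:
  Match 1: 'a' (a not followed by b)
  Match 2: 'a' (a not followed by b)
  Match 3: 'ab' (a followed by b)
  Match 4: 'a' (a not followed by b)
  Match 5: 'a' (a not followed by b)
  Match 6: 'a' (a not followed by b)
Total matches: 6

6


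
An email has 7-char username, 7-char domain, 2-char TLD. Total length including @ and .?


An email address has format: username@domain.tld
Username length: 7
'@' character: 1
Domain length: 7
'.' character: 1
TLD length: 2
Total = 7 + 1 + 7 + 1 + 2 = 18

18


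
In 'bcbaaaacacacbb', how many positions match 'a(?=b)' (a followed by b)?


Lookahead 'a(?=b)' matches 'a' only when followed by 'b'.
String: 'bcbaaaacacacbb'
Checking each position where char is 'a':
  pos 3: 'a' -> no (next='a')
  pos 4: 'a' -> no (next='a')
  pos 5: 'a' -> no (next='a')
  pos 6: 'a' -> no (next='c')
  pos 8: 'a' -> no (next='c')
  pos 10: 'a' -> no (next='c')
Matching positions: []
Count: 0

0


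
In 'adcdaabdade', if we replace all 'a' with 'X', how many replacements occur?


re.sub('a', 'X', text) replaces every occurrence of 'a' with 'X'.
Text: 'adcdaabdade'
Scanning for 'a':
  pos 0: 'a' -> replacement #1
  pos 4: 'a' -> replacement #2
  pos 5: 'a' -> replacement #3
  pos 8: 'a' -> replacement #4
Total replacements: 4

4


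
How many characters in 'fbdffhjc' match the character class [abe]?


Character class [abe] matches any of: {a, b, e}
Scanning string 'fbdffhjc' character by character:
  pos 0: 'f' -> no
  pos 1: 'b' -> MATCH
  pos 2: 'd' -> no
  pos 3: 'f' -> no
  pos 4: 'f' -> no
  pos 5: 'h' -> no
  pos 6: 'j' -> no
  pos 7: 'c' -> no
Total matches: 1

1


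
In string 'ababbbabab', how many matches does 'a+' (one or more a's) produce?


Pattern 'a+' matches one or more consecutive a's.
String: 'ababbbabab'
Scanning for runs of a:
  Match 1: 'a' (length 1)
  Match 2: 'a' (length 1)
  Match 3: 'a' (length 1)
  Match 4: 'a' (length 1)
Total matches: 4

4


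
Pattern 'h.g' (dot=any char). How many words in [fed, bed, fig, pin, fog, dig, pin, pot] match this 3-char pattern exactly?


Pattern 'h.g' means: starts with 'h', any single char, ends with 'g'.
Checking each word (must be exactly 3 chars):
  'fed' (len=3): no
  'bed' (len=3): no
  'fig' (len=3): no
  'pin' (len=3): no
  'fog' (len=3): no
  'dig' (len=3): no
  'pin' (len=3): no
  'pot' (len=3): no
Matching words: []
Total: 0

0


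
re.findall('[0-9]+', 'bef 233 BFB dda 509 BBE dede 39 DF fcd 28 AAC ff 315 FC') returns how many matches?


Pattern '[0-9]+' finds one or more digits.
Text: 'bef 233 BFB dda 509 BBE dede 39 DF fcd 28 AAC ff 315 FC'
Scanning for matches:
  Match 1: '233'
  Match 2: '509'
  Match 3: '39'
  Match 4: '28'
  Match 5: '315'
Total matches: 5

5


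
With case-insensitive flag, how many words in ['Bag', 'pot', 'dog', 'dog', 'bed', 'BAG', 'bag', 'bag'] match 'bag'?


Case-insensitive matching: compare each word's lowercase form to 'bag'.
  'Bag' -> lower='bag' -> MATCH
  'pot' -> lower='pot' -> no
  'dog' -> lower='dog' -> no
  'dog' -> lower='dog' -> no
  'bed' -> lower='bed' -> no
  'BAG' -> lower='bag' -> MATCH
  'bag' -> lower='bag' -> MATCH
  'bag' -> lower='bag' -> MATCH
Matches: ['Bag', 'BAG', 'bag', 'bag']
Count: 4

4


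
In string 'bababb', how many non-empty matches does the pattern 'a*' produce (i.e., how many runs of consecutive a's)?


Pattern 'a*' matches zero or more a's. We want non-empty runs of consecutive a's.
String: 'bababb'
Walking through the string to find runs of a's:
  Run 1: positions 1-1 -> 'a'
  Run 2: positions 3-3 -> 'a'
Non-empty runs found: ['a', 'a']
Count: 2

2


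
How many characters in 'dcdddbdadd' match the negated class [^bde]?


Negated class [^bde] matches any char NOT in {b, d, e}
Scanning 'dcdddbdadd':
  pos 0: 'd' -> no (excluded)
  pos 1: 'c' -> MATCH
  pos 2: 'd' -> no (excluded)
  pos 3: 'd' -> no (excluded)
  pos 4: 'd' -> no (excluded)
  pos 5: 'b' -> no (excluded)
  pos 6: 'd' -> no (excluded)
  pos 7: 'a' -> MATCH
  pos 8: 'd' -> no (excluded)
  pos 9: 'd' -> no (excluded)
Total matches: 2

2


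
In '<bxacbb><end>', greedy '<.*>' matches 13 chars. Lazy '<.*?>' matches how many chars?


Greedy '<.*>' tries to match as MUCH as possible.
Lazy '<.*?>' tries to match as LITTLE as possible.

String: '<bxacbb><end>'
Greedy '<.*>' starts at first '<' and extends to the LAST '>': '<bxacbb><end>' (13 chars)
Lazy '<.*?>' starts at first '<' and stops at the FIRST '>': '<bxacbb>' (8 chars)

8


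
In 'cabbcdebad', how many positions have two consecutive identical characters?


Looking for consecutive identical characters in 'cabbcdebad':
  pos 0-1: 'c' vs 'a' -> different
  pos 1-2: 'a' vs 'b' -> different
  pos 2-3: 'b' vs 'b' -> MATCH ('bb')
  pos 3-4: 'b' vs 'c' -> different
  pos 4-5: 'c' vs 'd' -> different
  pos 5-6: 'd' vs 'e' -> different
  pos 6-7: 'e' vs 'b' -> different
  pos 7-8: 'b' vs 'a' -> different
  pos 8-9: 'a' vs 'd' -> different
Consecutive identical pairs: ['bb']
Count: 1

1
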